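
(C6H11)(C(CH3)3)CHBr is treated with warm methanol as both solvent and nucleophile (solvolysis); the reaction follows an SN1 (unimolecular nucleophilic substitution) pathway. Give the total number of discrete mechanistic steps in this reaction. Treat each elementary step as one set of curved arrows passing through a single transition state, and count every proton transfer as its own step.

4

Step 1: The C–Br bond breaks with both electrons going to the bromide; Br⁻ leaves and a secondary carbocation remains.
Step 2: A 1,2-hydride shift from the adjacent cyclohexyl carbon moves the positive charge from the secondary centre to an adjacent carbon, generating a more stable tertiary carbocation.
Step 3: A lone pair on the oxygen of CH3OH attacks the carbocation, forming a new C–O σ-bond and an oxonium ion.
Step 4: Proton transfer from the O–H of the oxonium ion to a solvent molecule delivers the neutral ether.
Total: 4 elementary steps.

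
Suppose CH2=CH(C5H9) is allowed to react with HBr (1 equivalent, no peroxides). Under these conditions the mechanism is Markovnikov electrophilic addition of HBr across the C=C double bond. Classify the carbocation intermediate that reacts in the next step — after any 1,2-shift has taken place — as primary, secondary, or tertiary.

Step 1: Electrophilic addition begins with the π(C=C) electrons forming a bond to the proton of HBr. Following Markovnikov's rule, the resulting cation is secondary. The H–Br bond breaks heterolytically, releasing Br⁻.
Step 2: A 1,2-hydride shift from the adjacent cyclopentyl carbon moves the positive charge from the secondary centre to an adjacent carbon, generating a more stable tertiary carbocation.
The cation rearranges from secondary to tertiary via a 1,2-hydride shift from the adjacent cyclopentyl carbon; the tertiary cation is what reacts next.

tertiary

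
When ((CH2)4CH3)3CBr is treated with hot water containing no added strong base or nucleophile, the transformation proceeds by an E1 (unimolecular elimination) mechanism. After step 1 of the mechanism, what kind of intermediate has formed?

Step 1: Unassisted departure of Br⁻ (taking the C–Br bonding pair) generates a tertiary carbocation.
After step 1 the species present is a tertiary carbocation.

tertiary carbocation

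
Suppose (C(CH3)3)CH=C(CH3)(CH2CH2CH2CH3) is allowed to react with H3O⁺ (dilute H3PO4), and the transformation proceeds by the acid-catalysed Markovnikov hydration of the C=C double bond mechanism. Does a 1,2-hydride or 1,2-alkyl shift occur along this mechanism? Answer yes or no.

no

The first-formed carbocation is tertiary.
No single 1,2-shift to an adjacent carbon would produce a more-substituted cation than the one already present, so no rearrangement occurs.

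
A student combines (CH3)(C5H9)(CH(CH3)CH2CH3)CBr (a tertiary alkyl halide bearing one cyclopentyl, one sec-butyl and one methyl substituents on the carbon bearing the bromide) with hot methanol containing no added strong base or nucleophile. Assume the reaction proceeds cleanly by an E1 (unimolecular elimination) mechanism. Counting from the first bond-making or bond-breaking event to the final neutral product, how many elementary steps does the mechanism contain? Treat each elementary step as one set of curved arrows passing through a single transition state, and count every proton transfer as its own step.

2

Step 1: Ionisation: the C–Br σ-bond cleaves heterolytically; both bonding electrons depart with Br⁻, leaving a tertiary carbocation at the α-carbon.
(No 1,2-shift: no single shift to an adjacent carbon would give a more stable cation.)
Step 2: Loss of a β-proton to a methanol molecule of the solvent: the C–H bonding pair collapses toward the cationic carbon to form the C=C π bond, yielding the alkene.
Total: 2 elementary steps.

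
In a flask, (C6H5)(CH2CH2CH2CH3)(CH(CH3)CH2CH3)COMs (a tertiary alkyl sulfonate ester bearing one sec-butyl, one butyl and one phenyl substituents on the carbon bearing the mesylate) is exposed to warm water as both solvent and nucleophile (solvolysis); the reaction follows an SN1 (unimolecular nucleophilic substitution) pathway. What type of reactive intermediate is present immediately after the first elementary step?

Step 1: Unassisted departure of MsO⁻ (taking the C–O bonding pair) generates a tertiary carbocation.
After step 1 the species present is a tertiary carbocation.

tertiary carbocation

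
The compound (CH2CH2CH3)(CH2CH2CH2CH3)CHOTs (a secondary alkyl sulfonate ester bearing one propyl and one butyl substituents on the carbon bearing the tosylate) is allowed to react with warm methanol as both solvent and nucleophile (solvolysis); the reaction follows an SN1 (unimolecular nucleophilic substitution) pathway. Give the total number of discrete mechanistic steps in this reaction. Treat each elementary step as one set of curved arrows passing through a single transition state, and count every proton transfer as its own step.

Step 1: Unassisted departure of TsO⁻ (taking the C–O bonding pair) generates a secondary carbocation.
(No 1,2-shift: no single shift to an adjacent carbon would give a more stable cation.)
Step 2: A lone pair on the oxygen of CH3OH attacks the carbocation, forming a new C–O σ-bond and an oxonium ion.
Step 3: Deprotonation of the oxonium oxygen by solvent methanol yields the neutral ether.
Total: 3 elementary steps.

3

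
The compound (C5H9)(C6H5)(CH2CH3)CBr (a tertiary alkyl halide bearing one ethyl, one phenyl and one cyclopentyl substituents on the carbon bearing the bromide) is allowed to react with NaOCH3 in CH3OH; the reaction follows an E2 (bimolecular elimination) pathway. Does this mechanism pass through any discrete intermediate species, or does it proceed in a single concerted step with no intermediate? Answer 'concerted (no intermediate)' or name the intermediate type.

In one step, CH3O⁻ pulls off a β-proton, the C–Br bond cleaves, and a C=C double bond forms between the α- and β-carbons (E2, anti elimination).
All bond changes occur in one transition state; no discrete intermediate is formed.

concerted (no intermediate)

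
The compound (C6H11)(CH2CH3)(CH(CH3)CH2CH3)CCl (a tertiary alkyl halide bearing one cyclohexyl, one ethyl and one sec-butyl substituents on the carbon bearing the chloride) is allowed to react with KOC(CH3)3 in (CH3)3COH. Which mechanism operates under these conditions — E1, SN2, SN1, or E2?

Conditions: a strong/bulky base with a tertiary substrate bearing a β-hydrogen.
These conditions are the textbook signature of the E2 pathway.
A strong (often hindered) base removes a β-H in concert with loss of the leaving group — bimolecular elimination.

E2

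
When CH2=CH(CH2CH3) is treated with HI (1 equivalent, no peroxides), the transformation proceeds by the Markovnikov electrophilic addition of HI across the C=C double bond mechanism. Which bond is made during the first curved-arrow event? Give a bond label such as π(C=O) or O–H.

Step 1: The π electrons of the C=C bond attack a proton of HI; Markovnikov addition places the new C–H on the less-substituted alkene carbon, so the positive charge ends up on the more-substituted carbon — a secondary carbocation. The H–I bond breaks heterolytically, releasing I⁻.
The bond formed in this step is the C–H bond.

C–H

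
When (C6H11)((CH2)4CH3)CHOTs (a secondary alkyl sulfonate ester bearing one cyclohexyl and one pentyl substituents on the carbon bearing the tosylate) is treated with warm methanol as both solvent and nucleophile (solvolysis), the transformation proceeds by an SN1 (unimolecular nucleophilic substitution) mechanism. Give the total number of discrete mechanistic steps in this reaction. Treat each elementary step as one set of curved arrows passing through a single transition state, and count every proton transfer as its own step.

4

Step 1: The C–O bond breaks with both electrons going to the tosylate; TsO⁻ leaves and a secondary carbocation remains.
Step 2: A 1,2-hydride shift from the adjacent cyclohexyl carbon moves the positive charge from the secondary centre to an adjacent carbon, generating a more stable tertiary carbocation.
Step 3: Nucleophilic capture: the oxygen of CH3OH bonds to the cationic carbon, producing an oxonium-ion intermediate.
Step 4: Proton transfer from the O–H of the oxonium ion to a solvent molecule delivers the neutral ether.
Total: 4 elementary steps.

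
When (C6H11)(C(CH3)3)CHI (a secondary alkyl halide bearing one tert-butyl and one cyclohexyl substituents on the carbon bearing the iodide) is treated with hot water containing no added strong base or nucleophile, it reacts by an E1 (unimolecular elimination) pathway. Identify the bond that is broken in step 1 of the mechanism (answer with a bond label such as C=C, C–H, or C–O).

C–I

Step 1: Rate-determining heterolysis of the C–I bond gives I⁻ and a secondary carbocation.
The bond broken in this step is the C–I bond.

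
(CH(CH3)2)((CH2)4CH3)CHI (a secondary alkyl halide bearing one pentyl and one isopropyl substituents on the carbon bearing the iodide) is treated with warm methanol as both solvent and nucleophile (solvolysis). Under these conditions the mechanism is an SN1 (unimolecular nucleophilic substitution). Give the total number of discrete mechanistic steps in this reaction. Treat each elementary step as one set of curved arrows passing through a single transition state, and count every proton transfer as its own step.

Step 1: Unassisted departure of I⁻ (taking the C–I bonding pair) generates a secondary carbocation.
Step 2: A hydride (H with its bonding pair) migrates from the adjacent isopropyl carbon to the cationic centre — a 1,2-hydride shift — upgrading the secondary cation to a tertiary one.
Step 3: CH3OH donates an oxygen lone pair into the empty p orbital of the cation, giving a protonated ether (an oxonium ion).
Step 4: Deprotonation of the oxonium oxygen by solvent methanol yields the neutral ether.
Total: 4 elementary steps.

4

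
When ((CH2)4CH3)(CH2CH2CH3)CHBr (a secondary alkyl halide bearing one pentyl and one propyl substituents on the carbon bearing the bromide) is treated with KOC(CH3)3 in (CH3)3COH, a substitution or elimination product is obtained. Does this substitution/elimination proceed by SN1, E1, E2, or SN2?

Conditions: a strong/bulky base with a secondary substrate bearing a β-hydrogen.
These conditions are the textbook signature of the E2 pathway.
A strong (often hindered) base removes a β-H in concert with loss of the leaving group — bimolecular elimination.

E2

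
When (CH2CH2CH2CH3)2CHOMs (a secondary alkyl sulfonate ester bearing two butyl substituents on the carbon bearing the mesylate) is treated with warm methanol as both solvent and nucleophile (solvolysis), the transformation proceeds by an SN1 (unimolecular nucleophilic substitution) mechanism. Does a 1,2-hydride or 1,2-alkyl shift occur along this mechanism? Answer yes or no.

The first-formed carbocation is secondary.
No single 1,2-shift to an adjacent carbon would produce a more-substituted cation than the one already present, so no rearrangement occurs.

no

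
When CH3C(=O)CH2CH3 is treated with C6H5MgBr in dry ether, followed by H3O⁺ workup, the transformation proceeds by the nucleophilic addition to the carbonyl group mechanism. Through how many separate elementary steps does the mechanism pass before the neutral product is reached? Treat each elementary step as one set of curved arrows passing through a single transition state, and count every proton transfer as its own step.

Step 1: Nucleophilic addition: the carbanion-like carbon of C6H5MgBr adds to the carbonyl carbon, pushing the π(C=O) electron pair onto oxygen and giving a tetrahedral alkoxide.
Step 2: On H3O⁺ workup the alkoxide oxygen is protonated, giving an alcohol.
Total: 2 elementary steps.

2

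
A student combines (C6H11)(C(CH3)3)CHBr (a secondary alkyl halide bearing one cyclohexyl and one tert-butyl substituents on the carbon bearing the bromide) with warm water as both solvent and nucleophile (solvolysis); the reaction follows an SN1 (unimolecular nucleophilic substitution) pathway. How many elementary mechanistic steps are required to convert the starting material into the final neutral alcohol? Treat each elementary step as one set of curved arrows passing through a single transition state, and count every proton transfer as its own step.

4

Step 1: Ionisation: the C–Br σ-bond cleaves heterolytically; both bonding electrons depart with Br⁻, leaving a secondary carbocation at the α-carbon.
Step 2: A 1,2-hydride shift from the adjacent cyclohexyl carbon moves the positive charge from the secondary centre to an adjacent carbon, generating a more stable tertiary carbocation.
Step 3: A lone pair on the oxygen of H2O attacks the carbocation, forming a new C–O σ-bond and an oxonium ion.
Step 4: Deprotonation of the oxonium oxygen by solvent water yields the neutral alcohol.
Total: 4 elementary steps.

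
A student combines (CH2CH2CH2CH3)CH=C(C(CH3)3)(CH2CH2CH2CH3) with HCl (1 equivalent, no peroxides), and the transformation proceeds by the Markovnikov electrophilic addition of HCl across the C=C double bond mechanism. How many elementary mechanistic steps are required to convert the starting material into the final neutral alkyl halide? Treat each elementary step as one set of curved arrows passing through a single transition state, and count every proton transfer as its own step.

2

Step 1: Protonation of the alkene by HCl: the π bond acts as the nucleophile and picks up H⁺, giving the more stable (Markovnikov) tertiary carbocation. The H–Cl bond breaks heterolytically, releasing Cl⁻.
(No 1,2-shift: no single shift to an adjacent carbon would give a more stable cation.)
Step 2: The Cl⁻ anion donates a lone pair to the carbocation, forming the new C–Cl σ-bond and giving the neutral alkyl halide.
Total: 2 elementary steps.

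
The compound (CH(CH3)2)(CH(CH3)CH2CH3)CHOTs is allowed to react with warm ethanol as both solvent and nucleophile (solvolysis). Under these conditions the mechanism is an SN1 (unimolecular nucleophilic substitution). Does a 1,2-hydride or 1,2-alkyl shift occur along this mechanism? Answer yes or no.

yes

The first-formed carbocation is secondary.
The adjacent sec-butyl carbon already bears 2 other carbon substituents and has a hydrogen to migrate; after a 1,2-hydride shift from that carbon the positive charge sits on a tertiary centre.
Tertiary is more stable than secondary, so the shift occurs.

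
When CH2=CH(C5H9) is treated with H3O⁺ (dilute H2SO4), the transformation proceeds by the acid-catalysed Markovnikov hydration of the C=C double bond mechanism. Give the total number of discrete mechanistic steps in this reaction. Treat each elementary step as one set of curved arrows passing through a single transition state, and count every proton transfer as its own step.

4

Step 1: Electrophilic addition begins with the π(C=C) electrons forming a bond to the proton of H3O⁺. Following Markovnikov's rule, the resulting cation is secondary. H2O is released.
Step 2: Carbocation rearrangement: a 1,2-hydride shift from the adjacent cyclopentyl carbon converts the initially-formed secondary cation into the more stable tertiary cation.
Step 3: Nucleophilic capture of the cation by H2O produces the protonated alcohol (an oxonium ion).
Step 4: Deprotonation of the oxonium ion by a water molecule delivers the neutral alcohol and regenerates the acid catalyst.
Total: 4 elementary steps.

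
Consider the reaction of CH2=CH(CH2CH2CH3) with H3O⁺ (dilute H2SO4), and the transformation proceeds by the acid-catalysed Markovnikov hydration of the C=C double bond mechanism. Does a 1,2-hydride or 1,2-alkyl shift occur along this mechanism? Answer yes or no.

The first-formed carbocation is secondary.
No single 1,2-shift to an adjacent carbon would produce a more-substituted cation than the one already present, so no rearrangement occurs.

no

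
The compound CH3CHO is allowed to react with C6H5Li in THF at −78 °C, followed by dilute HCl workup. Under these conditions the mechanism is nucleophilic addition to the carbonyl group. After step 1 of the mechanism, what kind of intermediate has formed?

tetrahedral alkoxide intermediate

Step 1: A lone pair / filled orbital on the carbanion-like carbon of C6H5Li attacks the electrophilic carbonyl carbon; the π(C=O) electrons shift onto oxygen, producing a tetrahedral alkoxide intermediate.
After step 1 the species present is a tetrahedral alkoxide intermediate.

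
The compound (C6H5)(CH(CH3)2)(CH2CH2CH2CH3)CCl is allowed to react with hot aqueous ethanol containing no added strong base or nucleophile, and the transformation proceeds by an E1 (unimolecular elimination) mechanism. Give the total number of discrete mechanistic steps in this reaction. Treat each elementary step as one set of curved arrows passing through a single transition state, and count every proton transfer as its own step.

Step 1: Rate-determining heterolysis of the C–Cl bond gives Cl⁻ and a tertiary carbocation.
(No 1,2-shift: no single shift to an adjacent carbon would give a more stable cation.)
Step 2: A weak base (a water (or ethanol) molecule from the solvent) removes a proton from a carbon adjacent to the cationic centre; the electrons of that C–H bond become the new π(C=C) bond, giving the alkene.
Total: 2 elementary steps.

2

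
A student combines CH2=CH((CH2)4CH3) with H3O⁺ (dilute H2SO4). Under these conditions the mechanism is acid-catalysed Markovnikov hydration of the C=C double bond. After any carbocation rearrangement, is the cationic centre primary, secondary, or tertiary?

secondary

Step 1: Protonation of the alkene by H3O⁺: the π bond acts as the nucleophile and picks up H⁺, giving the more stable (Markovnikov) secondary carbocation. H2O is released.
No single 1,2-shift to an adjacent carbon would give a more-substituted cation, so no rearrangement occurs.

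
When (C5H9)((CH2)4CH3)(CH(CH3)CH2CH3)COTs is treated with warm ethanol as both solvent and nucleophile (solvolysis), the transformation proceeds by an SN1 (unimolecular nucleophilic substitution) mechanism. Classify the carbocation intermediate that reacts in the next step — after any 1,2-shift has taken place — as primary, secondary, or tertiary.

Step 1: Unassisted departure of TsO⁻ (taking the C–O bonding pair) generates a tertiary carbocation.
No single 1,2-shift to an adjacent carbon would give a more-substituted cation, so no rearrangement occurs.

tertiary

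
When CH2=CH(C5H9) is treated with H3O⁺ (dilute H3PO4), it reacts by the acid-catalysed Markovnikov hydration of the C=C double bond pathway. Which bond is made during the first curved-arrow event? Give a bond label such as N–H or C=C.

C–H

Step 1: The π electrons of the C=C bond attack a proton of H3O⁺; Markovnikov addition places the new C–H on the less-substituted alkene carbon, so the positive charge ends up on the more-substituted carbon — a secondary carbocation. H2O is released.
The bond formed in this step is the C–H bond.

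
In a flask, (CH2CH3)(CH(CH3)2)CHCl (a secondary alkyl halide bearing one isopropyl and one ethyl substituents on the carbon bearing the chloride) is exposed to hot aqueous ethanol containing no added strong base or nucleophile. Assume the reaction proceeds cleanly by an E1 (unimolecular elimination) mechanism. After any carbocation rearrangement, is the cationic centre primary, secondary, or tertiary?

tertiary

Step 1: Ionisation: the C–Cl σ-bond cleaves heterolytically; both bonding electrons depart with Cl⁻, leaving a secondary carbocation at the α-carbon.
Step 2: A 1,2-hydride shift from the adjacent isopropyl carbon moves the positive charge from the secondary centre to an adjacent carbon, generating a more stable tertiary carbocation.
The cation rearranges from secondary to tertiary via a 1,2-hydride shift from the adjacent isopropyl carbon; the tertiary cation is what reacts next.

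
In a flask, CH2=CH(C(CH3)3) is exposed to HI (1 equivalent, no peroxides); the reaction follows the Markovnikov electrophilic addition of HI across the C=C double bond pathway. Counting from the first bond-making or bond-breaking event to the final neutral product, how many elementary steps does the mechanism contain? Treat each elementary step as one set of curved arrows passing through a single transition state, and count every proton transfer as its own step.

3

Step 1: Electrophilic addition begins with the π(C=C) electrons forming a bond to the proton of HI. Following Markovnikov's rule, the resulting cation is secondary. The H–I bond breaks heterolytically, releasing I⁻.
Step 2: A methyl group with its bonding pair migrates from the adjacent tert-butyl carbon to the cationic centre — a 1,2-methyl shift — upgrading the secondary cation to a tertiary one.
Step 3: Nucleophilic attack by I⁻ on the carbocation completes the addition, giving R–I.
Total: 3 elementary steps.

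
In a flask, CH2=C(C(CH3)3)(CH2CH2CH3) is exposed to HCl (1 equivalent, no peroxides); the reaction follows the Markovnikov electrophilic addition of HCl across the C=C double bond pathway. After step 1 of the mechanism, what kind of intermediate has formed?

tertiary carbocation

Step 1: The π electrons of the C=C bond attack a proton of HCl; Markovnikov addition places the new C–H on the less-substituted alkene carbon, so the positive charge ends up on the more-substituted carbon — a tertiary carbocation. The H–Cl bond breaks heterolytically, releasing Cl⁻.
After step 1 the species present is a tertiary carbocation.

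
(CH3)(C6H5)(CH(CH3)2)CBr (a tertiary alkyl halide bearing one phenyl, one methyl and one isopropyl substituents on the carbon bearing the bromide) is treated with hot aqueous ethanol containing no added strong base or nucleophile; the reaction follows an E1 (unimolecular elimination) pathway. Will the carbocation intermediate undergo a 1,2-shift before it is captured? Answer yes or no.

The first-formed carbocation is tertiary.
No single 1,2-shift to an adjacent carbon would produce a more-substituted cation than the one already present, so no rearrangement occurs.

no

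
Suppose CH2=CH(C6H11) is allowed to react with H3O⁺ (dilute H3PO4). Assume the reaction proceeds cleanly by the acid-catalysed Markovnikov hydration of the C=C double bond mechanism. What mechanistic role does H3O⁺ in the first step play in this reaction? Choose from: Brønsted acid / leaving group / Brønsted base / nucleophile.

Brønsted acid

Step 1: Electrophilic addition begins with the π(C=C) electrons forming a bond to the proton of H3O⁺. Following Markovnikov's rule, the resulting cation is secondary. H2O is released.
H3O⁺ in the first step donates a proton in a proton-transfer step — a Brønsted acid.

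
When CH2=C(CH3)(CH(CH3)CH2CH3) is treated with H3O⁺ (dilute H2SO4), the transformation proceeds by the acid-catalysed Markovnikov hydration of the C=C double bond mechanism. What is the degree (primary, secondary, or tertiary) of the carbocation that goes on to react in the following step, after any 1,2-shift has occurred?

tertiary

Step 1: Protonation of the alkene by H3O⁺: the π bond acts as the nucleophile and picks up H⁺, giving the more stable (Markovnikov) tertiary carbocation. H2O is released.
No single 1,2-shift to an adjacent carbon would give a more-substituted cation, so no rearrangement occurs.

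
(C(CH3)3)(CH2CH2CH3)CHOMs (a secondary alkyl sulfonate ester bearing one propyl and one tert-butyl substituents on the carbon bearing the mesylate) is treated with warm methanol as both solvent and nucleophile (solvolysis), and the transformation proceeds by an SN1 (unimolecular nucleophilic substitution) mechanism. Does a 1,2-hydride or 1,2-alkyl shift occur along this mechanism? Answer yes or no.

yes

The first-formed carbocation is secondary.
The adjacent tert-butyl carbon has no hydrogen but bears methyl groups; migration of one methyl with its bonding pair (a 1,2-methyl shift) places the charge on a tertiary centre.
Tertiary is more stable than secondary, so the shift occurs.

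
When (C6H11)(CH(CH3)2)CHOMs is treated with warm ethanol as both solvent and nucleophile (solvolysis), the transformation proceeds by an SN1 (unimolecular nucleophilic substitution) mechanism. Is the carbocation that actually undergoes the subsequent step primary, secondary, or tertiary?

tertiary

Step 1: Unassisted departure of MsO⁻ (taking the C–O bonding pair) generates a secondary carbocation.
Step 2: A hydride (H with its bonding pair) migrates from the adjacent isopropyl carbon to the cationic centre — a 1,2-hydride shift — upgrading the secondary cation to a tertiary one.
The cation rearranges from secondary to tertiary via a 1,2-hydride shift from the adjacent isopropyl carbon; the tertiary cation is what reacts next.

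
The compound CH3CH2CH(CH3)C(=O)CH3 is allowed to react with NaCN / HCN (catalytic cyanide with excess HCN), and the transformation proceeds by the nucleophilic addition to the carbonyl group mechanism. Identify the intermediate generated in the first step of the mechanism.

Step 1: A lone pair / filled orbital on CN⁻ attacks the electrophilic carbonyl carbon; the π(C=O) electrons shift onto oxygen, producing a tetrahedral alkoxide intermediate.
After step 1 the species present is a tetrahedral alkoxide intermediate.

tetrahedral alkoxide intermediate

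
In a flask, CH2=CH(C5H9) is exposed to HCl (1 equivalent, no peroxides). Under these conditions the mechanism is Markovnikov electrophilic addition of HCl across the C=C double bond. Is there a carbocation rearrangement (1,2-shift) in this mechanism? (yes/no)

The first-formed carbocation is secondary.
The adjacent cyclopentyl carbon already bears 2 other carbon substituents and has a hydrogen to migrate; after a 1,2-hydride shift from that carbon the positive charge sits on a tertiary centre.
Tertiary is more stable than secondary, so the shift occurs.

yes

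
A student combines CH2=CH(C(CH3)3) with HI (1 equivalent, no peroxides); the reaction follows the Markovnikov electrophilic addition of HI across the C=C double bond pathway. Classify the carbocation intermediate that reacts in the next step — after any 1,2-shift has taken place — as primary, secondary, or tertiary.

tertiary

Step 1: The π electrons of the C=C bond attack a proton of HI; Markovnikov addition places the new C–H on the less-substituted alkene carbon, so the positive charge ends up on the more-substituted carbon — a secondary carbocation. The H–I bond breaks heterolytically, releasing I⁻.
Step 2: Carbocation rearrangement: a 1,2-methyl shift from the adjacent tert-butyl carbon converts the initially-formed secondary cation into the more stable tertiary cation.
The cation rearranges from secondary to tertiary via a 1,2-methyl shift from the adjacent tert-butyl carbon; the tertiary cation is what reacts next.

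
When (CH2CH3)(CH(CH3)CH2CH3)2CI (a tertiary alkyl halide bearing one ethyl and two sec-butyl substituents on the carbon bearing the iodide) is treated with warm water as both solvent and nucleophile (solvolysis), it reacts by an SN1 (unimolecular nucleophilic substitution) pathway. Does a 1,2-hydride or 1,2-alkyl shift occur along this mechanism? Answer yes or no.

The first-formed carbocation is tertiary.
No single 1,2-shift to an adjacent carbon would produce a more-substituted cation than the one already present, so no rearrangement occurs.

no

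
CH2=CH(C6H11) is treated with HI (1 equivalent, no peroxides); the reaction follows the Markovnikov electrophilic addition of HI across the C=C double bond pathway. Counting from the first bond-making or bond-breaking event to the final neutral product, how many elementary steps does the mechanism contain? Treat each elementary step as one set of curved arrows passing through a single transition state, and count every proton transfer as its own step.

3

Step 1: Electrophilic addition begins with the π(C=C) electrons forming a bond to the proton of HI. Following Markovnikov's rule, the resulting cation is secondary. The H–I bond breaks heterolytically, releasing I⁻.
Step 2: A hydride (H with its bonding pair) migrates from the adjacent cyclohexyl carbon to the cationic centre — a 1,2-hydride shift — upgrading the secondary cation to a tertiary one.
Step 3: I⁻ captures the cation: a lone pair on I⁻ fills the empty p orbital, producing the alkyl halide product.
Total: 3 elementary steps.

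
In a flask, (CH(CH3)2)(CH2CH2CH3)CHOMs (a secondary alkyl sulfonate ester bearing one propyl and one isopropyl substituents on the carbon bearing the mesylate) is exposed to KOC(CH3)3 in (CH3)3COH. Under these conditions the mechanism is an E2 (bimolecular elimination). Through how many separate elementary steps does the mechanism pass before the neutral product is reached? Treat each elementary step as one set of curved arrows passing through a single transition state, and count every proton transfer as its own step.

1

Step 1: Concerted anti-periplanar elimination: (CH3)3CO⁻ abstracts a β-H while MsO⁻ leaves, and the C–H electrons become the new C=C π bond — all in a single transition state.
Total: 1 elementary step.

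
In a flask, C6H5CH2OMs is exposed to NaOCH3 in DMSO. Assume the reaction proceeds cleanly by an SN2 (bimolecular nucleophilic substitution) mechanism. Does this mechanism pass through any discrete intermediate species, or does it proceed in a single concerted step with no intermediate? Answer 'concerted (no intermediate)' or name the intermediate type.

concerted (no intermediate)

Backside attack by CH3O⁻ on the carbon bearing the mesylate: the new C–O bond forms as the C–O bond breaks, with Walden inversion at carbon.
All bond changes occur in one transition state; no discrete intermediate is formed.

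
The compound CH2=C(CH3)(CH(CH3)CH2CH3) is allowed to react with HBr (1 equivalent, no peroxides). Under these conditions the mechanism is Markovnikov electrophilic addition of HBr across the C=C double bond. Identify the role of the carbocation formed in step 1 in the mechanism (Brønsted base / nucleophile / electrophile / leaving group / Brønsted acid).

Step 2: The Br⁻ anion donates a lone pair to the carbocation, forming the new C–Br σ-bond and giving the neutral alkyl halide.
The carbocation formed in step 1 accepts an electron pair into an empty or π* orbital — it is the electrophile.

electrophile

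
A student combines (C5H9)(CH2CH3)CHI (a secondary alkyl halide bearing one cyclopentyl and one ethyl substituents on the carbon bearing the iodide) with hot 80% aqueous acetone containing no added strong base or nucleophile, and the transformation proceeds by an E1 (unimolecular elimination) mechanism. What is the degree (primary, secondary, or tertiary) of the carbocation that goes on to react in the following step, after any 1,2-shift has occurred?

tertiary

Step 1: The C–I bond breaks with both electrons going to the iodide; I⁻ leaves and a secondary carbocation remains.
Step 2: A hydride (H with its bonding pair) migrates from the adjacent cyclopentyl carbon to the cationic centre — a 1,2-hydride shift — upgrading the secondary cation to a tertiary one.
The cation rearranges from secondary to tertiary via a 1,2-hydride shift from the adjacent cyclopentyl carbon; the tertiary cation is what reacts next.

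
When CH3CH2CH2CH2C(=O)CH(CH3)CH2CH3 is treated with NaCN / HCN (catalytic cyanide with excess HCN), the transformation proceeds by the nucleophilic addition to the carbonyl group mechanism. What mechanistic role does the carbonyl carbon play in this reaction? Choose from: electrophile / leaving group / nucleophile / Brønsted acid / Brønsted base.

Step 1: CN⁻ attacks the sp² carbonyl carbon; the C=O π bond breaks and the electrons end up as a lone pair on the alkoxide oxygen of the tetrahedral intermediate.
The carbonyl carbon accepts an electron pair into an empty or π* orbital — it is the electrophile.

electrophile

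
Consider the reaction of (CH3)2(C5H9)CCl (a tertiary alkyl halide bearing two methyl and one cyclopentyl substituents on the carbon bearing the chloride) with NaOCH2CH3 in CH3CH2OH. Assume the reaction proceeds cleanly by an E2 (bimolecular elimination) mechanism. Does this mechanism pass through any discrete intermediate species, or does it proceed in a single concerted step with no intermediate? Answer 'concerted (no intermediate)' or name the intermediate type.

concerted (no intermediate)

In one step, CH3CH2O⁻ pulls off a β-proton, the C–Cl bond cleaves, and a C=C double bond forms between the α- and β-carbons (E2, anti elimination).
All bond changes occur in one transition state; no discrete intermediate is formed.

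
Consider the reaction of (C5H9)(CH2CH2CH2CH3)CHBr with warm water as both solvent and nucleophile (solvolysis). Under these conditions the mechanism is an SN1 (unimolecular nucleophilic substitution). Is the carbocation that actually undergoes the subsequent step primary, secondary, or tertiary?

Step 1: The C–Br bond breaks with both electrons going to the bromide; Br⁻ leaves and a secondary carbocation remains.
Step 2: A hydride (H with its bonding pair) migrates from the adjacent cyclopentyl carbon to the cationic centre — a 1,2-hydride shift — upgrading the secondary cation to a tertiary one.
The cation rearranges from secondary to tertiary via a 1,2-hydride shift from the adjacent cyclopentyl carbon; the tertiary cation is what reacts next.

tertiary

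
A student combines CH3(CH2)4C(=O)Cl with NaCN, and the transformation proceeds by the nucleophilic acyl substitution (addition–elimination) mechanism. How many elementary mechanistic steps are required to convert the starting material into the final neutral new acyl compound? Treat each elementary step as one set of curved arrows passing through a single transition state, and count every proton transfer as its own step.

2

Step 1: Nucleophilic addition of CN⁻ to the acyl carbon breaks the π(C=O) bond and yields a tetrahedral, anionic intermediate.
Step 2: Collapse of the tetrahedral intermediate: the alkoxide oxygen pushes its lone pair back to re-form C=O while Cl⁻ leaves.
Total: 2 elementary steps.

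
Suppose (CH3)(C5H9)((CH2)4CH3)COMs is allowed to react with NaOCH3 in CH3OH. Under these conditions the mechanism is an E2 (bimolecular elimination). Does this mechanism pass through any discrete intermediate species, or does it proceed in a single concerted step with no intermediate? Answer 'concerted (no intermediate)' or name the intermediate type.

In one step, CH3O⁻ pulls off a β-proton, the C–O bond cleaves, and a C=C double bond forms between the α- and β-carbons (E2, anti elimination).
All bond changes occur in one transition state; no discrete intermediate is formed.

concerted (no intermediate)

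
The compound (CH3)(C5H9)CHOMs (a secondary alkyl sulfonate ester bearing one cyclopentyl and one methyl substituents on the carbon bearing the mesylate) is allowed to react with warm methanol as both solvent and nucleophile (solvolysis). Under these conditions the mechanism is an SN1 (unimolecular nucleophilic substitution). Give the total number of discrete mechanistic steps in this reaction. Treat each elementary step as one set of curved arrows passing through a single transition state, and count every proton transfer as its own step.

4

Step 1: Ionisation: the C–O σ-bond cleaves heterolytically; both bonding electrons depart with MsO⁻, leaving a secondary carbocation at the α-carbon.
Step 2: A 1,2-hydride shift from the adjacent cyclopentyl carbon moves the positive charge from the secondary centre to an adjacent carbon, generating a more stable tertiary carbocation.
Step 3: A lone pair on the oxygen of CH3OH attacks the carbocation, forming a new C–O σ-bond and an oxonium ion.
Step 4: Deprotonation of the oxonium oxygen by solvent methanol yields the neutral ether.
Total: 4 elementary steps.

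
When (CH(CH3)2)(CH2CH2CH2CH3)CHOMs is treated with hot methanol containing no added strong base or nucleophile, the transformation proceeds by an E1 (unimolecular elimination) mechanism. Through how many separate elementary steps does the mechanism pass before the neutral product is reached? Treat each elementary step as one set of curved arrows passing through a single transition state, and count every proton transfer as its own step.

Step 1: Rate-determining heterolysis of the C–O bond gives MsO⁻ and a secondary carbocation.
Step 2: A 1,2-hydride shift from the adjacent isopropyl carbon moves the positive charge from the secondary centre to an adjacent carbon, generating a more stable tertiary carbocation.
Step 3: Loss of a β-proton to a methanol molecule of the solvent: the C–H bonding pair collapses toward the cationic carbon to form the C=C π bond, yielding the alkene.
Total: 3 elementary steps.

3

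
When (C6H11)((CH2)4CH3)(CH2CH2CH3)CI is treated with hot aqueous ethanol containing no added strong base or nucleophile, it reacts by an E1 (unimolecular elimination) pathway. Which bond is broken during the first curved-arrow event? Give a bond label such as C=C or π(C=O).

C–I

Step 1: Rate-determining heterolysis of the C–I bond gives I⁻ and a tertiary carbocation.
The bond broken in this step is the C–I bond.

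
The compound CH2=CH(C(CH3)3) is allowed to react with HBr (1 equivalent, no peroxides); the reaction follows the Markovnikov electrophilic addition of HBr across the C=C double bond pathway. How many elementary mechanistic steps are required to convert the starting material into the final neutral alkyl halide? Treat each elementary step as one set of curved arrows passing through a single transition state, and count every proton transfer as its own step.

Step 1: Protonation of the alkene by HBr: the π bond acts as the nucleophile and picks up H⁺, giving the more stable (Markovnikov) secondary carbocation. The H–Br bond breaks heterolytically, releasing Br⁻.
Step 2: A methyl group with its bonding pair migrates from the adjacent tert-butyl carbon to the cationic centre — a 1,2-methyl shift — upgrading the secondary cation to a tertiary one.
Step 3: The Br⁻ anion donates a lone pair to the carbocation, forming the new C–Br σ-bond and giving the neutral alkyl halide.
Total: 3 elementary steps.

3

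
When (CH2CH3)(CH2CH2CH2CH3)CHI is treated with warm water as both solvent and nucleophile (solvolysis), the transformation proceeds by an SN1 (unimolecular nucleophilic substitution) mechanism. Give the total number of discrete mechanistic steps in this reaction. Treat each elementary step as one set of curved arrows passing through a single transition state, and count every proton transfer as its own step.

Step 1: Rate-determining heterolysis of the C–I bond gives I⁻ and a secondary carbocation.
(No 1,2-shift: no single shift to an adjacent carbon would give a more stable cation.)
Step 2: A lone pair on the oxygen of H2O attacks the carbocation, forming a new C–O σ-bond and an oxonium ion.
Step 3: Deprotonation of the oxonium oxygen by solvent water yields the neutral alcohol.
Total: 3 elementary steps.

3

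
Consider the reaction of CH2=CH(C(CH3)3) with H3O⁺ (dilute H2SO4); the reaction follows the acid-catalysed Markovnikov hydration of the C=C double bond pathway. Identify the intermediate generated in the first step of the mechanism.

secondary carbocation

Step 1: Protonation of the alkene by H3O⁺: the π bond acts as the nucleophile and picks up H⁺, giving the more stable (Markovnikov) secondary carbocation. H2O is released.
After step 1 the species present is a secondary carbocation.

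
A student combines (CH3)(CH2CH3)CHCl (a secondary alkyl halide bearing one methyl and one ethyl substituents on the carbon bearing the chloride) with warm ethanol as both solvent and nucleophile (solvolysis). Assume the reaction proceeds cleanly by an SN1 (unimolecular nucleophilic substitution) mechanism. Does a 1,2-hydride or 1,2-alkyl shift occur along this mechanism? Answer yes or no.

no

The first-formed carbocation is secondary.
No single 1,2-shift to an adjacent carbon would produce a more-substituted cation than the one already present, so no rearrangement occurs.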